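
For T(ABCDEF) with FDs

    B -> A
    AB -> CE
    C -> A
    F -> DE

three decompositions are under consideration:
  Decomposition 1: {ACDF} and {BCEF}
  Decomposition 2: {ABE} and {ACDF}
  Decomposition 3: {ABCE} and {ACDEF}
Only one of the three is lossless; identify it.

Decomposition 1: common = {CF}, closure = {ACDEF} → lossless.
Decomposition 2: common = {A}, closure = {A} → lossy.
Decomposition 3: common = {ACE}, closure = {ACE} → lossy.

Decomposition 1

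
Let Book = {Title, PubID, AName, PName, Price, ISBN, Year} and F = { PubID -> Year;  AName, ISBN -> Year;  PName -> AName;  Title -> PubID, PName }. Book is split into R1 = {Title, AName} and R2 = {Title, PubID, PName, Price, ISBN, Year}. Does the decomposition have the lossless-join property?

Yes

Common attributes: R1 ∩ R2 = {Title}.
Closure of {Title}: Title → PubID, PName applies, adding PubID, PName; PubID → Year applies, adding Year; PName → AName applies, adding AName. So (Title)⁺ = {Title, PubID, AName, PName, Year}.
This closure contains every attribute of R1, so R1 ∩ R2 → R1. The join is lossless.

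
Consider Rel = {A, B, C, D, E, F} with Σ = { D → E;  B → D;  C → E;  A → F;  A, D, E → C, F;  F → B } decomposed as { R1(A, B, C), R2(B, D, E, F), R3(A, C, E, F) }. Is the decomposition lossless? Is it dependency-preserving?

lossless and dependency-preserving

Lossless test (chase): Rows 1 and 2 agree on B; apply B→D and equate their D entries. Rows 1 and 3 agree on C; apply C→E and equate their E entries. Rows 1 and 3 agree on A; apply A→F and equate their F entries. Rows 1 and 3 agree on F; apply F→B and equate their B entries. Rows 1 and 3 agree on B; apply B→D and equate their D entries. Row 1 is now all distinguished symbols — the join is lossless.
Dependency preservation: A, D, E → C, F is not contained in any single fragment, but the restricted closure of its left-hand side across the fragments still reaches the right-hand side; the remaining FDs each lie inside some fragment. All dependencies are preserved.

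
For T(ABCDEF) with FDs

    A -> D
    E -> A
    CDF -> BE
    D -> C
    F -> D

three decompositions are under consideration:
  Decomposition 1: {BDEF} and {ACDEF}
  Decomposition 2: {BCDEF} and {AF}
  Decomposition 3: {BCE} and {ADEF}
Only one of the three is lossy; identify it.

Decomposition 3

Decomposition 1: common = {DEF}, closure = {ABCDEF} → lossless.
Decomposition 2: common = {F}, closure = {ABCDEF} → lossless.
Decomposition 3: common = {E}, closure = {ACDE} → lossy.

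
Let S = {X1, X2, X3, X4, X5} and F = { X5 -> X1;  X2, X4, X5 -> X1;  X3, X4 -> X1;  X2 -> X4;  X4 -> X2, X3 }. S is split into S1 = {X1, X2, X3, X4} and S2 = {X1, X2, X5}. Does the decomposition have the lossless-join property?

Yes

Common attributes: S1 ∩ S2 = {X1, X2}.
Closure of {X1, X2}: X2 → X4 applies, adding X4; X4 → X2, X3 applies, adding X3. So (X1, X2)⁺ = {X1, X2, X3, X4}.
This closure contains every attribute of S1, so S1 ∩ S2 → S1. The join is lossless.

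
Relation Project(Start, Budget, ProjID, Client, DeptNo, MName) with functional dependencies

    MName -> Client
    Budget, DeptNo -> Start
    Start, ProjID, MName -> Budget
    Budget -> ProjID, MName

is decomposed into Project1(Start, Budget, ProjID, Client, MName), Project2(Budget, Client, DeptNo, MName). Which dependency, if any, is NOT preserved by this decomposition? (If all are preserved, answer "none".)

Budget, DeptNo -> Start

Check Budget, DeptNo → Start: no single fragment contains all of {Start, Budget, DeptNo}, and the restricted closure of {Budget, DeptNo} across the fragments never reaches {Start}.
MName → Client is preserved.
Start, ProjID, MName → Budget is preserved.
Budget → ProjID, MName is preserved.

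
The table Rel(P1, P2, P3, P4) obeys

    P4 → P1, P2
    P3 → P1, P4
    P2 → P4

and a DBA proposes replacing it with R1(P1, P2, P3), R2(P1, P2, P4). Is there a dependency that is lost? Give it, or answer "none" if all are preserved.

none

P4 → P1, P2 lies within R2.
P3 → P1, P4: restricted closure across fragments reaches P1, P4.
P2 → P4 lies within R2.
Every dependency is enforceable on the fragments, so the decomposition is dependency-preserving.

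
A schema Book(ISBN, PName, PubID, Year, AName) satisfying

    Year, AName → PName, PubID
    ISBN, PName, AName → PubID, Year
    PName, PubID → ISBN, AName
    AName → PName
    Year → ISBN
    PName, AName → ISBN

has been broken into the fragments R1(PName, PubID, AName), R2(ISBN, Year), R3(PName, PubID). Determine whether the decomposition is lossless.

No

Chase test. Columns are ISBN, PName, PubID, Year, AName; row i has aⱼ where attribute j ∈ Ri, else bᵢⱼ.
Initial tableau (one row per fragment):
  row 1: b11 a2 a3 b14 a5
  row 2: a1 b22 b23 a4 b25
  row 3: b31 a2 a3 b34 b35
Rows 1 and 3 agree on PName, PubID; apply PName, PubID→ISBN, AName and equate their ISBN, AName entries.
Rows 1 and 3 agree on ISBN, PName, AName; apply ISBN, PName, AName→PubID, Year and equate their PubID, Year entries.
No row becomes fully distinguished — the join is lossy.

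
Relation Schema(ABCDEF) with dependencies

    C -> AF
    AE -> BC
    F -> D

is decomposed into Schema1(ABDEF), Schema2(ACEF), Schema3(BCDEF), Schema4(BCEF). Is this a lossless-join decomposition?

Yes

Chase test. Columns are ABCDEF; row i has aⱼ where attribute j ∈ Schemai, else bᵢⱼ.
Initial tableau (one row per fragment):
  row 1: a1 a2 b13 a4 a5 a6
  row 2: a1 b22 a3 b24 a5 a6
  row 3: b31 a2 a3 a4 a5 a6
  row 4: b41 a2 a3 b44 a5 a6
Rows 2 and 3 agree on C; apply C→AF and equate their AF entries.
Rows 2 and 4 agree on C; apply C→AF and equate their AF entries.
Rows 1 and 2 agree on AE; apply AE→BC and equate their BC entries.
Rows 1 and 2 agree on F; apply F→D and equate their D entries.
Rows 1 and 4 agree on F; apply F→D and equate their D entries.
Row 1 is now all distinguished symbols — the join is lossless.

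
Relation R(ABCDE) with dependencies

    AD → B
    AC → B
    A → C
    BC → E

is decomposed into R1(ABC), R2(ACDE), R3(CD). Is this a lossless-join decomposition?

Yes

Chase test. Columns are ABCDE; row i has aⱼ where attribute j ∈ Ri, else bᵢⱼ.
Initial tableau (one row per fragment):
  row 1: a1 a2 a3 b14 b15
  row 2: a1 b22 a3 a4 a5
  row 3: b31 b32 a3 a4 b35
Rows 1 and 2 agree on AC; apply AC→B and equate their B entries.
Rows 1 and 2 agree on BC; apply BC→E and equate their E entries.
Row 2 is now all distinguished symbols — the join is lossless.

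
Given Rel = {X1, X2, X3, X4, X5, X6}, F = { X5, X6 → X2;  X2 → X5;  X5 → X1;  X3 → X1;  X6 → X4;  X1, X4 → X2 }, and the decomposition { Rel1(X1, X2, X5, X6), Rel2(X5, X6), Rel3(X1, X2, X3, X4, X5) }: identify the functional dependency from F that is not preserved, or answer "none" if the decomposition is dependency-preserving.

Check X6 → X4: no single fragment contains all of {X4, X6}, and the restricted closure of {X6} across the fragments never reaches {X4}.
X5, X6 → X2 is preserved.
X2 → X5 is preserved.
X5 → X1 is preserved.
X3 → X1 is preserved.
X1, X4 → X2 is preserved.

X6 → X4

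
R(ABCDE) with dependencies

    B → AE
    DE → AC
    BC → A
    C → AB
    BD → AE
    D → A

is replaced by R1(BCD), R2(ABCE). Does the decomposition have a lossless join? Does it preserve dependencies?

Lossless test: (BC)⁺ = {ABCE}, which contains all of one fragment — lossless.
Dependency preservation: the restricted closure of {DE} across the fragments never reaches {AC}, so DE → AC cannot be enforced without a join — not preserved.

lossless but not dependency-preserving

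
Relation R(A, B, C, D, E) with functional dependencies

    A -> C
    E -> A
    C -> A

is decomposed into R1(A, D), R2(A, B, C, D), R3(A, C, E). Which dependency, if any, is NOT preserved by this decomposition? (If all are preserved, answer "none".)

none

A → C lies within R2.
E → A lies within R3.
C → A lies within R2.
Every dependency is enforceable on the fragments, so the decomposition is dependency-preserving.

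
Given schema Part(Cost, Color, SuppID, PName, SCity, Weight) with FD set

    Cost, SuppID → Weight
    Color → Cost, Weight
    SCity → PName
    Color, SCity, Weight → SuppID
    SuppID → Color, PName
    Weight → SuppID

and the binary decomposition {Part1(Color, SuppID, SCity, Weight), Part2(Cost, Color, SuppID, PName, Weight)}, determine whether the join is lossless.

Common attributes: Part1 ∩ Part2 = {Color, SuppID, Weight}.
Closure of {Color, SuppID, Weight}: Color → Cost, Weight applies, adding Cost; SuppID → Color, PName applies, adding PName. So (Color, SuppID, Weight)⁺ = {Cost, Color, SuppID, PName, Weight}.
This closure contains every attribute of Part2, so Part1 ∩ Part2 → Part2. The join is lossless.

Yes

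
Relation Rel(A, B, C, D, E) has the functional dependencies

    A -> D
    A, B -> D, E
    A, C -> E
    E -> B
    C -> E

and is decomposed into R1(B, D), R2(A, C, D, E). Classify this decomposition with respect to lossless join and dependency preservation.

Lossless test: (D)⁺ = {D}, which is a superkey of neither fragment — lossy.
Dependency preservation: the restricted closure of {A, B} across the fragments never reaches {D, E}, so A, B → D, E cannot be enforced without a join — not preserved.

lossy and not dependency-preserving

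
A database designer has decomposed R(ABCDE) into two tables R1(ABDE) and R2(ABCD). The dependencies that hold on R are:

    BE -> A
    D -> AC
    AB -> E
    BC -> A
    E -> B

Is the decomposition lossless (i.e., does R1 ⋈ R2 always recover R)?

Yes

Common attributes: R1 ∩ R2 = {ABD}.
Closure of {ABD}: D → AC applies, adding C; AB → E applies, adding E. So (ABD)⁺ = {ABCDE}.
This closure contains every attribute of R1, so R1 ∩ R2 → R1. The join is lossless.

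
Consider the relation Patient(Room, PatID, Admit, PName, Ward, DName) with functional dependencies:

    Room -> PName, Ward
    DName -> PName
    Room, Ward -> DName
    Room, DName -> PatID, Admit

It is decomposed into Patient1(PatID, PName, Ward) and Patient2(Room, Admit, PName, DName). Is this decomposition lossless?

No

Common attributes: Patient1 ∩ Patient2 = {PName}.
No dependency enlarges {PName}, so (PName)⁺ = {PName}.
The closure contains neither all of Patient1 = {PatID, PName, Ward} nor all of Patient2 = {Room, Admit, PName, DName}, so the common attributes are not a superkey of either fragment. The join is lossy.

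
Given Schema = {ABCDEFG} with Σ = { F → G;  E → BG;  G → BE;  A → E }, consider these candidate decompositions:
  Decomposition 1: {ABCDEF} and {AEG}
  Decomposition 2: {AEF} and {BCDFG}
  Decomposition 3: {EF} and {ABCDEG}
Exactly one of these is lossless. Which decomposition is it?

Decomposition 1

Decomposition 1: common = {AE}, closure = {ABEG} → lossless.
Decomposition 2: common = {F}, closure = {BEFG} → lossy.
Decomposition 3: common = {E}, closure = {BEG} → lossy.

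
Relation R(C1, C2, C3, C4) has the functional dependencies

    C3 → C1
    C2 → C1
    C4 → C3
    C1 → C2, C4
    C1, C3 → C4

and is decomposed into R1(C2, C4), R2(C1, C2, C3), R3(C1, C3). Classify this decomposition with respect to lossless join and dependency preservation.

lossless and dependency-preserving

Lossless test (chase): Rows 1 and 2 agree on C2; apply C2→C1 and equate their C1 entries. Rows 1 and 2 agree on C1; apply C1→C2, C4 and equate their C2, C4 entries. Rows 1 and 3 agree on C1; apply C1→C2, C4 and equate their C2, C4 entries. Rows 1 and 2 agree on C4; apply C4→C3 and equate their C3 entries. Row 1 is now all distinguished symbols — the join is lossless.
Dependency preservation: C4 → C3; C1 → C2, C4; C1, C3 → C4 are not contained in any single fragment, but the restricted closure of each left-hand side across the fragments still reaches the right-hand side; the remaining FDs each lie inside some fragment. All dependencies are preserved.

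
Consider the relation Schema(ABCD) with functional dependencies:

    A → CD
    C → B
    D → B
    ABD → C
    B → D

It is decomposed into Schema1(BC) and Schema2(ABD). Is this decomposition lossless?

No

Common attributes: Schema1 ∩ Schema2 = {B}.
Closure of {B}: B → D applies, adding D. So (B)⁺ = {BD}.
The closure contains neither all of Schema1 = {BC} nor all of Schema2 = {ABD}, so the common attributes are not a superkey of either fragment. The join is lossy.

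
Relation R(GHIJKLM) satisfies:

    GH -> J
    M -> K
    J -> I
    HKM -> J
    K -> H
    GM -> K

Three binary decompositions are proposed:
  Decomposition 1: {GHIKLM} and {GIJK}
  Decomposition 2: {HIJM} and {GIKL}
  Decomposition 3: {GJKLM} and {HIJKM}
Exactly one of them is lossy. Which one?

Decomposition 1: common = {GIK}, closure = {GHIJK} → lossless.
Decomposition 2: common = {I}, closure = {I} → lossy.
Decomposition 3: common = {JKM}, closure = {HIJKM} → lossless.

Decomposition 2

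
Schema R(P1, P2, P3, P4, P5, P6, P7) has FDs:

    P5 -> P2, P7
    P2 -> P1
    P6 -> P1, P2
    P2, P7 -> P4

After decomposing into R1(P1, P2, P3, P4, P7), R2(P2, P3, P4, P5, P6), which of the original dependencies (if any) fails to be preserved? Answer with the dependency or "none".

Check P5 → P2, P7: no single fragment contains all of {P2, P5, P7}, and the restricted closure of {P5} across the fragments never reaches {P2, P7}.
P2 → P1 is preserved.
P6 → P1, P2 is preserved.
P2, P7 → P4 is preserved.

P5 -> P2, P7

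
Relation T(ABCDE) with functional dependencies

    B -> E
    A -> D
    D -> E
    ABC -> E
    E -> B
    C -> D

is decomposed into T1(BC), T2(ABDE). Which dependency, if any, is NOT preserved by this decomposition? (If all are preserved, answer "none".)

Check C → D: no single fragment contains all of {CD}, and the restricted closure of {C} across the fragments never reaches {D}.
B → E is preserved.
A → D is preserved.
D → E is preserved.
ABC → E is preserved.
E → B is preserved.

C -> D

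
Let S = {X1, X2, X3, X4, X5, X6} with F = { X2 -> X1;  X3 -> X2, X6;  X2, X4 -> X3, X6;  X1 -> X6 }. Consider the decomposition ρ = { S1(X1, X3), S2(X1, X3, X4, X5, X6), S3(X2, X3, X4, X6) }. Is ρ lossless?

Yes

Chase test. Columns are X1, X2, X3, X4, X5, X6; row i has aⱼ where attribute j ∈ Si, else bᵢⱼ.
Initial tableau (one row per fragment):
  row 1: a1 b12 a3 b14 b15 b16
  row 2: a1 b22 a3 a4 a5 a6
  row 3: b31 a2 a3 a4 b35 a6
Rows 1 and 2 agree on X3; apply X3→X2, X6 and equate their X2, X6 entries.
Rows 1 and 3 agree on X3; apply X3→X2, X6 and equate their X2, X6 entries.
Rows 1 and 3 agree on X2; apply X2→X1 and equate their X1 entries.
Row 2 is now all distinguished symbols — the join is lossless.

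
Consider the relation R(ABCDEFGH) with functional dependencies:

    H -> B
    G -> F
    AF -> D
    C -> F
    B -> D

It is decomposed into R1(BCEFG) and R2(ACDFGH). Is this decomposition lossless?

No

Common attributes: R1 ∩ R2 = {CFG}.
No dependency enlarges {CFG}, so (CFG)⁺ = {CFG}.
The closure contains neither all of R1 = {BCEFG} nor all of R2 = {ACDFGH}, so the common attributes are not a superkey of either fragment. The join is lossy.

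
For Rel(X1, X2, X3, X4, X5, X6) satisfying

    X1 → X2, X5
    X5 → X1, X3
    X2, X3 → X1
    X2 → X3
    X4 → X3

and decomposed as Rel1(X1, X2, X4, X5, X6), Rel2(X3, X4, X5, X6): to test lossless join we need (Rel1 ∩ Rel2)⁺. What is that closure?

Rel1 ∩ Rel2 = {X4, X5, X6}.
X5 → X1, X3 applies, adding X1, X3
X1 → X2, X5 applies, adding X2
Closure: {X1, X2, X3, X4, X5, X6}.

X1, X2, X3, X4, X5, X6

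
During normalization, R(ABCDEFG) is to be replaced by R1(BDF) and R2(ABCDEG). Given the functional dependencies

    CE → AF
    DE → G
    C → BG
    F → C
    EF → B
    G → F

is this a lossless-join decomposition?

No

Common attributes: R1 ∩ R2 = {BD}.
No dependency enlarges {BD}, so (BD)⁺ = {BD}.
The closure contains neither all of R1 = {BDF} nor all of R2 = {ABCDEG}, so the common attributes are not a superkey of either fragment. The join is lossy.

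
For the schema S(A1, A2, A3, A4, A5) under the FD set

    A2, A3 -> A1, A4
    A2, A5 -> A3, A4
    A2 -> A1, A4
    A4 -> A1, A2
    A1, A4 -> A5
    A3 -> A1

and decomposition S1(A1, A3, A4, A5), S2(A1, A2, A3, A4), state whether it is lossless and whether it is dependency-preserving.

lossless and dependency-preserving

Lossless test: (A1, A3, A4)⁺ = {A1, A2, A3, A4, A5}, which contains all of one fragment — lossless.
Dependency preservation: A2, A5 → A3, A4 is not contained in any single fragment, but the restricted closure of its left-hand side across the fragments still reaches the right-hand side; the remaining FDs each lie inside some fragment. All dependencies are preserved.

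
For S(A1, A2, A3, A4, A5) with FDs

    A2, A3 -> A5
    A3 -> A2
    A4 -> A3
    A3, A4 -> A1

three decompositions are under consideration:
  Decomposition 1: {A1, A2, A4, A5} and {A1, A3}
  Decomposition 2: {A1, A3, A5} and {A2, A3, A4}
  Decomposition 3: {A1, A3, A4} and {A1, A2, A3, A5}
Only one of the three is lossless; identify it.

Decomposition 1: common = {A1}, closure = {A1} → lossy.
Decomposition 2: common = {A3}, closure = {A2, A3, A5} → lossy.
Decomposition 3: common = {A1, A3}, closure = {A1, A2, A3, A5} → lossless.

Decomposition 3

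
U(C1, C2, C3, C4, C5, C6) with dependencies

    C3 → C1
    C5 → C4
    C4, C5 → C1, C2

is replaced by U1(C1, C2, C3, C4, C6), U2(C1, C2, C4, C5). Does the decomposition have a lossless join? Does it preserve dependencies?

Lossless test: (C1, C2, C4)⁺ = {C1, C2, C4}, which is a superkey of neither fragment — lossy.
Dependency preservation: every FD's attributes lie within a single fragment, so each can be enforced locally — preserved.

lossy but dependency-preserving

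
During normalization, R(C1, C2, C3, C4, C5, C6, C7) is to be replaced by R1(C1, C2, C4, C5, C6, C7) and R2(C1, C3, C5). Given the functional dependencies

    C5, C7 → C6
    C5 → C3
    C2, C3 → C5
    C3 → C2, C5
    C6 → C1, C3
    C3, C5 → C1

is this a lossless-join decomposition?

Common attributes: R1 ∩ R2 = {C1, C5}.
Closure of {C1, C5}: C5 → C3 applies, adding C3; C3 → C2, C5 applies, adding C2. So (C1, C5)⁺ = {C1, C2, C3, C5}.
This closure contains every attribute of R2, so R1 ∩ R2 → R2. The join is lossless.

Yes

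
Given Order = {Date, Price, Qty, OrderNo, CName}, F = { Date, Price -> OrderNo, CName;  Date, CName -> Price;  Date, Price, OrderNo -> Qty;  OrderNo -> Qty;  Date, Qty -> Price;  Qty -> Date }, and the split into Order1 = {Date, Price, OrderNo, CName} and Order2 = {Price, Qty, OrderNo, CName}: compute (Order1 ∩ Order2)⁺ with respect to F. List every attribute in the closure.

Date, Price, Qty, OrderNo, CName

Order1 ∩ Order2 = {Price, OrderNo, CName}.
OrderNo → Qty applies, adding Qty
Qty → Date applies, adding Date
Closure: {Date, Price, Qty, OrderNo, CName}.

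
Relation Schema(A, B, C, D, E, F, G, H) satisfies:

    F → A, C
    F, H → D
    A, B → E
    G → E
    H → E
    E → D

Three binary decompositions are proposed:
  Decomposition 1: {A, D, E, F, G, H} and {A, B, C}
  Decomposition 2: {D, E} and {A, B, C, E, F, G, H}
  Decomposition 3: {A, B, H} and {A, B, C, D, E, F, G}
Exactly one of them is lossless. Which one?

Decomposition 1: common = {A}, closure = {A} → lossy.
Decomposition 2: common = {E}, closure = {D, E} → lossless.
Decomposition 3: common = {A, B}, closure = {A, B, D, E} → lossy.

Decomposition 2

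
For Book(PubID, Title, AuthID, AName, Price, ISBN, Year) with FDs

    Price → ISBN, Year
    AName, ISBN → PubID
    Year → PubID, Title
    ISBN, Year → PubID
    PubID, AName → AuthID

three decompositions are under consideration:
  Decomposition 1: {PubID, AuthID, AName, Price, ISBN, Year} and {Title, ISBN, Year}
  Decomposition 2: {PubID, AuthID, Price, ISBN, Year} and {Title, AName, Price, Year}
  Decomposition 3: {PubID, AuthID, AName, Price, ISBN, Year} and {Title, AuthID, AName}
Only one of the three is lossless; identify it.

Decomposition 1: common = {ISBN, Year}, closure = {PubID, Title, ISBN, Year} → lossless.
Decomposition 2: common = {Price, Year}, closure = {PubID, Title, Price, ISBN, Year} → lossy.
Decomposition 3: common = {AuthID, AName}, closure = {AuthID, AName} → lossy.

Decomposition 1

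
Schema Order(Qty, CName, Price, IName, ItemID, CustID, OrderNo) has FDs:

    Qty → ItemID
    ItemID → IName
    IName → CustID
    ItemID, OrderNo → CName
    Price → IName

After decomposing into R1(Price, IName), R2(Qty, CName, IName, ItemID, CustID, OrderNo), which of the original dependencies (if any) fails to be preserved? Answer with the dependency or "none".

none

Qty → ItemID lies within R2.
ItemID → IName lies within R2.
IName → CustID lies within R2.
ItemID, OrderNo → CName lies within R2.
Price → IName lies within R1.
Every dependency is enforceable on the fragments, so the decomposition is dependency-preserving.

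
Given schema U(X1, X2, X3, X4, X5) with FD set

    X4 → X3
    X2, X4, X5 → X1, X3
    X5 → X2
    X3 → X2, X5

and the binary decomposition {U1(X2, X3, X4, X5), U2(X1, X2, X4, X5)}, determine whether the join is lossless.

Common attributes: U1 ∩ U2 = {X2, X4, X5}.
Closure of {X2, X4, X5}: X4 → X3 applies, adding X3; X2, X4, X5 → X1, X3 applies, adding X1. So (X2, X4, X5)⁺ = {X1, X2, X3, X4, X5}.
This closure contains every attribute of U1, so U1 ∩ U2 → U1. The join is lossless.

Yes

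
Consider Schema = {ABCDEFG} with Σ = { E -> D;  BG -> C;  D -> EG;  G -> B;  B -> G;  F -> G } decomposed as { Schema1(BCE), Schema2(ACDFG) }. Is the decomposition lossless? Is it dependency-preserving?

lossy and not dependency-preserving

Lossless test: (C)⁺ = {C}, which is a superkey of neither fragment — lossy.
Dependency preservation: the restricted closure of {E} across the fragments never reaches {D}, so E → D cannot be enforced without a join — not preserved.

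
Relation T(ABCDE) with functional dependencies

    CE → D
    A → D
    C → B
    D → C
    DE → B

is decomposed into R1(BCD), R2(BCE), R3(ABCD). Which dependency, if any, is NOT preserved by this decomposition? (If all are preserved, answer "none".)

Check CE → D: no single fragment contains all of {CDE}, and the restricted closure of {CE} across the fragments never reaches {D}.
A → D is preserved.
C → B is preserved.
D → C is preserved.
DE → B is preserved.

CE → D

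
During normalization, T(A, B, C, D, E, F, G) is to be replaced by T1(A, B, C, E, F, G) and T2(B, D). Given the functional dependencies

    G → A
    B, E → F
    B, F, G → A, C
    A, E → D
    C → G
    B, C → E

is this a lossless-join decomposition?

Common attributes: T1 ∩ T2 = {B}.
No dependency enlarges {B}, so (B)⁺ = {B}.
The closure contains neither all of T1 = {A, B, C, E, F, G} nor all of T2 = {B, D}, so the common attributes are not a superkey of either fragment. The join is lossy.

No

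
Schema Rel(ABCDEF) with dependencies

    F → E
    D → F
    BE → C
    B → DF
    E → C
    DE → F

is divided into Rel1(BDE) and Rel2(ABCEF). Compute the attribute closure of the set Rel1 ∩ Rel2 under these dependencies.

Rel1 ∩ Rel2 = {BE}.
BE → C applies, adding C
B → DF applies, adding DF
Closure: {BCDEF}.

BCDEF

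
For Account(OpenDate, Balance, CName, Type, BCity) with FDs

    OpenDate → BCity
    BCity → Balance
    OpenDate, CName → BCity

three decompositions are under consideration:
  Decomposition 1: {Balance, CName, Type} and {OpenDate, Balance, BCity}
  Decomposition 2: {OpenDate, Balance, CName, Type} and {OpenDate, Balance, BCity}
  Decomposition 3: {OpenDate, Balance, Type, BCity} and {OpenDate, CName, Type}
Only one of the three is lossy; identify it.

Decomposition 1

Decomposition 1: common = {Balance}, closure = {Balance} → lossy.
Decomposition 2: common = {OpenDate, Balance}, closure = {OpenDate, Balance, BCity} → lossless.
Decomposition 3: common = {OpenDate, Type}, closure = {OpenDate, Balance, Type, BCity} → lossless.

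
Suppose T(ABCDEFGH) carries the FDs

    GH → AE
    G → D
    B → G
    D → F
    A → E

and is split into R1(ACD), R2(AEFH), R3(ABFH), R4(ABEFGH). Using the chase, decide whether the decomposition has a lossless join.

No

Chase test. Columns are ABCDEFGH; row i has aⱼ where attribute j ∈ Ri, else bᵢⱼ.
Initial tableau (one row per fragment):
  row 1: a1 b12 a3 a4 b15 b16 b17 b18
  row 2: a1 b22 b23 b24 a5 a6 b27 a8
  row 3: a1 a2 b33 b34 b35 a6 b37 a8
  row 4: a1 a2 b43 b44 a5 a6 a7 a8
Rows 3 and 4 agree on B; apply B→G and equate their G entries.
Rows 1 and 2 agree on A; apply A→E and equate their E entries.
Rows 1 and 3 agree on A; apply A→E and equate their E entries.
Rows 3 and 4 agree on G; apply G→D and equate their D entries.
No row becomes fully distinguished — the join is lossy.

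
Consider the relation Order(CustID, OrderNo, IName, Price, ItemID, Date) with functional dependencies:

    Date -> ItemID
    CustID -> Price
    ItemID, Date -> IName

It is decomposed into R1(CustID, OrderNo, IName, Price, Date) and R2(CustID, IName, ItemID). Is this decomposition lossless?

No

Common attributes: R1 ∩ R2 = {CustID, IName}.
Closure of {CustID, IName}: CustID → Price applies, adding Price. So (CustID, IName)⁺ = {CustID, IName, Price}.
The closure contains neither all of R1 = {CustID, OrderNo, IName, Price, Date} nor all of R2 = {CustID, IName, ItemID}, so the common attributes are not a superkey of either fragment. The join is lossy.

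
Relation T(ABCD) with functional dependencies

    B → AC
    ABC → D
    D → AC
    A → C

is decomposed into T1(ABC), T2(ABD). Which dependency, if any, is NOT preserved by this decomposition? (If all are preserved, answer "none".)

none

B → AC lies within T1.
ABC → D: restricted closure across fragments reaches D.
D → AC: restricted closure across fragments reaches AC.
A → C lies within T1.
Every dependency is enforceable on the fragments, so the decomposition is dependency-preserving.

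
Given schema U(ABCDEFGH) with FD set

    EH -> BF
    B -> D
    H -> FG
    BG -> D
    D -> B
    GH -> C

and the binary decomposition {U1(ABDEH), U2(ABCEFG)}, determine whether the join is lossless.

No

Common attributes: U1 ∩ U2 = {ABE}.
Closure of {ABE}: B → D applies, adding D. So (ABE)⁺ = {ABDE}.
The closure contains neither all of U1 = {ABDEH} nor all of U2 = {ABCEFG}, so the common attributes are not a superkey of either fragment. The join is lossy.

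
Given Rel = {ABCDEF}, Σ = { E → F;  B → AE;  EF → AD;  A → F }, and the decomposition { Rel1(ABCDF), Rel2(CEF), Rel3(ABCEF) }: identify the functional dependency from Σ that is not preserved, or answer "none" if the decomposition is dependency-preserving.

Check EF → AD: no single fragment contains all of {ADEF}, and the restricted closure of {EF} across the fragments never reaches {AD}.
E → F is preserved.
B → AE is preserved.
A → F is preserved.

EF → AD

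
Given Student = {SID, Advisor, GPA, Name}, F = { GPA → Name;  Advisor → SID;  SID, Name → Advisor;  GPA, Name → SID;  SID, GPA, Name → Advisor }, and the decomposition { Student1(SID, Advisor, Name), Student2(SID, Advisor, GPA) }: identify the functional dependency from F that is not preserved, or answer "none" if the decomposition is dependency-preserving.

GPA → Name

Check GPA → Name: no single fragment contains all of {GPA, Name}, and the restricted closure of {GPA} across the fragments never reaches {Name}.
Advisor → SID is preserved.
SID, Name → Advisor is preserved.
GPA, Name → SID is preserved.
SID, GPA, Name → Advisor is preserved.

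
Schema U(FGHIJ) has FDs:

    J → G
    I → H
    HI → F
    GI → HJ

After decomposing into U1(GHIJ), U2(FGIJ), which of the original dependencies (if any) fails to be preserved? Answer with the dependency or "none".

J → G lies within U1.
I → H lies within U1.
HI → F: restricted closure across fragments reaches F.
GI → HJ lies within U1.
Every dependency is enforceable on the fragments, so the decomposition is dependency-preserving.

none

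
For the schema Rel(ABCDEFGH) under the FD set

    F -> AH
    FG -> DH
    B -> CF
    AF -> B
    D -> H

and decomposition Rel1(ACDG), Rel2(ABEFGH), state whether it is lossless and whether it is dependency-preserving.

lossy and not dependency-preserving

Lossless test: (AG)⁺ = {AG}, which is a superkey of neither fragment — lossy.
Dependency preservation: the restricted closure of {FG} across the fragments never reaches {DH}, so FG → DH cannot be enforced without a join — not preserved.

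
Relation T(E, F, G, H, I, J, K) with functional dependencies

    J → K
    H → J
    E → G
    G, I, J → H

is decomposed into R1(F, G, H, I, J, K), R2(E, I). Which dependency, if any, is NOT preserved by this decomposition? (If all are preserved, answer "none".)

E → G

Check E → G: no single fragment contains all of {E, G}, and the restricted closure of {E} across the fragments never reaches {G}.
J → K is preserved.
H → J is preserved.
G, I, J → H is preserved.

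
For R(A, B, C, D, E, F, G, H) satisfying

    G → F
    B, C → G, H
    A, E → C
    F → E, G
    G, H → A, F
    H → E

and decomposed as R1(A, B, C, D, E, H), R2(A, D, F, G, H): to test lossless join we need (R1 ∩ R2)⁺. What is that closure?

R1 ∩ R2 = {A, D, H}.
H → E applies, adding E
A, E → C applies, adding C
Closure: {A, C, D, E, H}.

A, C, D, E, H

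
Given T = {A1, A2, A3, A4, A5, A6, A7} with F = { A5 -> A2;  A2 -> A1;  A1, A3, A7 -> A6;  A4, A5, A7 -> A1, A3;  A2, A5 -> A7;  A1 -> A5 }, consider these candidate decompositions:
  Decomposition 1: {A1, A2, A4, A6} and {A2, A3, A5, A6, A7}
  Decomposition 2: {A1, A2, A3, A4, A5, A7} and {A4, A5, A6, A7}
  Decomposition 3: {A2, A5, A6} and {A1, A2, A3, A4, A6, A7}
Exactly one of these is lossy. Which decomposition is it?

Decomposition 1: common = {A2, A6}, closure = {A1, A2, A5, A6, A7} → lossy.
Decomposition 2: common = {A4, A5, A7}, closure = {A1, A2, A3, A4, A5, A6, A7} → lossless.
Decomposition 3: common = {A2, A6}, closure = {A1, A2, A5, A6, A7} → lossless.

Decomposition 1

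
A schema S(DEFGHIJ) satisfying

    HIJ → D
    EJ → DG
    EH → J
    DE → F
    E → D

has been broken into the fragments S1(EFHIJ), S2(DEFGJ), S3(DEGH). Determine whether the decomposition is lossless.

Yes

Chase test. Columns are DEFGHIJ; row i has aⱼ where attribute j ∈ Si, else bᵢⱼ.
Initial tableau (one row per fragment):
  row 1: b11 a2 a3 b14 a5 a6 a7
  row 2: a1 a2 a3 a4 b25 b26 a7
  row 3: a1 a2 b33 a4 a5 b36 b37
Rows 1 and 2 agree on EJ; apply EJ→DG and equate their DG entries.
Rows 1 and 3 agree on EH; apply EH→J and equate their J entries.
Rows 1 and 3 agree on DE; apply DE→F and equate their F entries.
Row 1 is now all distinguished symbols — the join is lossless.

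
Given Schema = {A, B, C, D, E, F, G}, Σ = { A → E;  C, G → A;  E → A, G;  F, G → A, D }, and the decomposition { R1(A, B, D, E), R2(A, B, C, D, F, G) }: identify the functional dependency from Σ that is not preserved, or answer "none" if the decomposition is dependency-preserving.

none

A → E lies within R1.
C, G → A lies within R2.
E → A, G: restricted closure across fragments reaches A, G.
F, G → A, D lies within R2.
Every dependency is enforceable on the fragments, so the decomposition is dependency-preserving.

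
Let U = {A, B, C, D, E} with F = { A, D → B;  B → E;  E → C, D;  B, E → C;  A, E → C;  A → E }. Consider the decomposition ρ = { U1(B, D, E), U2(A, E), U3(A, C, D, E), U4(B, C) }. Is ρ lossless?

No

Chase test. Columns are A, B, C, D, E; row i has aⱼ where attribute j ∈ Ui, else bᵢⱼ.
Initial tableau (one row per fragment):
  row 1: b11 a2 b13 a4 a5
  row 2: a1 b22 b23 b24 a5
  row 3: a1 b32 a3 a4 a5
  row 4: b41 a2 a3 b44 b45
Rows 1 and 4 agree on B; apply B→E and equate their E entries.
Rows 1 and 2 agree on E; apply E→C, D and equate their C, D entries.
Rows 1 and 3 agree on E; apply E→C, D and equate their C, D entries.
Rows 1 and 4 agree on E; apply E→C, D and equate their C, D entries.
Rows 2 and 3 agree on A, D; apply A, D→B and equate their B entries.
No row becomes fully distinguished — the join is lossy.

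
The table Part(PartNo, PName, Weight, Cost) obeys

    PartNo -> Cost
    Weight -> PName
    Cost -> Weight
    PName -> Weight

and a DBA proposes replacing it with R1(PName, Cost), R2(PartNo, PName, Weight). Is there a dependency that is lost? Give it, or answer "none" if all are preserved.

PartNo -> Cost

Check PartNo → Cost: no single fragment contains all of {PartNo, Cost}, and the restricted closure of {PartNo} across the fragments never reaches {Cost}.
Weight → PName is preserved.
Cost → Weight is preserved.
PName → Weight is preserved.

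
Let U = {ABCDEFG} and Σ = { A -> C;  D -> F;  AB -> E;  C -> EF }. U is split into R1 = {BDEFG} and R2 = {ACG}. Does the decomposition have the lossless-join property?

Common attributes: R1 ∩ R2 = {G}.
No dependency enlarges {G}, so (G)⁺ = {G}.
The closure contains neither all of R1 = {BDEFG} nor all of R2 = {ACG}, so the common attributes are not a superkey of either fragment. The join is lossy.

No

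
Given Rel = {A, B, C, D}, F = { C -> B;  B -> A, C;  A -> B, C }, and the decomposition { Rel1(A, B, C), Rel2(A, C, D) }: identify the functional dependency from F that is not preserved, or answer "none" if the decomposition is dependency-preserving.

C → B lies within Rel1.
B → A, C lies within Rel1.
A → B, C lies within Rel1.
Every dependency is enforceable on the fragments, so the decomposition is dependency-preserving.

none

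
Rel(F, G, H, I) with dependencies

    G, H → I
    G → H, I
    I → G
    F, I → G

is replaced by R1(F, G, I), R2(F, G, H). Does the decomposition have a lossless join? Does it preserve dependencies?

Lossless test: (F, G)⁺ = {F, G, H, I}, which contains all of one fragment — lossless.
Dependency preservation: G, H → I; G → H, I are not contained in any single fragment, but the restricted closure of each left-hand side across the fragments still reaches the right-hand side; the remaining FDs each lie inside some fragment. All dependencies are preserved.

lossless and dependency-preserving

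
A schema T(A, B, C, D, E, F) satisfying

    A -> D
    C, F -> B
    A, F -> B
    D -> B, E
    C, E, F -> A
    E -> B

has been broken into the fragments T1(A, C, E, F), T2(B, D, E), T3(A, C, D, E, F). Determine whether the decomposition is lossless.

Yes

Chase test. Columns are A, B, C, D, E, F; row i has aⱼ where attribute j ∈ Ti, else bᵢⱼ.
Initial tableau (one row per fragment):
  row 1: a1 b12 a3 b14 a5 a6
  row 2: b21 a2 b23 a4 a5 b26
  row 3: a1 b32 a3 a4 a5 a6
Rows 1 and 3 agree on A; apply A→D and equate their D entries.
Rows 1 and 3 agree on C, F; apply C, F→B and equate their B entries.
Rows 1 and 2 agree on D; apply D→B, E and equate their B, E entries.
Row 1 is now all distinguished symbols — the join is lossless.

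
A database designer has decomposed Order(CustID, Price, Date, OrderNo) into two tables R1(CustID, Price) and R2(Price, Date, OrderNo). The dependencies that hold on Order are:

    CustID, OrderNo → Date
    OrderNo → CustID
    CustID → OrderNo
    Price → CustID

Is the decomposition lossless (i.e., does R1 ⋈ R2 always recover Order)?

Common attributes: R1 ∩ R2 = {Price}.
Closure of {Price}: Price → CustID applies, adding CustID; CustID → OrderNo applies, adding OrderNo; CustID, OrderNo → Date applies, adding Date. So (Price)⁺ = {CustID, Price, Date, OrderNo}.
This closure contains every attribute of R1, so R1 ∩ R2 → R1. The join is lossless.

Yes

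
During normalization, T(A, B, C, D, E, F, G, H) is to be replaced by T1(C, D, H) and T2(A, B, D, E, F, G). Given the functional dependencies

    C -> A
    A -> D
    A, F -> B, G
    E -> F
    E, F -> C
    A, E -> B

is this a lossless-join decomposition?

Common attributes: T1 ∩ T2 = {D}.
No dependency enlarges {D}, so (D)⁺ = {D}.
The closure contains neither all of T1 = {C, D, H} nor all of T2 = {A, B, D, E, F, G}, so the common attributes are not a superkey of either fragment. The join is lossy.

No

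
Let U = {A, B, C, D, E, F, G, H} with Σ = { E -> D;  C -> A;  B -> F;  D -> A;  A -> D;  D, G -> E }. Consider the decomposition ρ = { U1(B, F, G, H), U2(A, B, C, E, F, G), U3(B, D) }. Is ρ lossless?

No

Chase test. Columns are A, B, C, D, E, F, G, H; row i has aⱼ where attribute j ∈ Ui, else bᵢⱼ.
Initial tableau (one row per fragment):
  row 1: b11 a2 b13 b14 b15 a6 a7 a8
  row 2: a1 a2 a3 b24 a5 a6 a7 b28
  row 3: b31 a2 b33 a4 b35 b36 b37 b38
Rows 1 and 3 agree on B; apply B→F and equate their F entries.
No row becomes fully distinguished — the join is lossy.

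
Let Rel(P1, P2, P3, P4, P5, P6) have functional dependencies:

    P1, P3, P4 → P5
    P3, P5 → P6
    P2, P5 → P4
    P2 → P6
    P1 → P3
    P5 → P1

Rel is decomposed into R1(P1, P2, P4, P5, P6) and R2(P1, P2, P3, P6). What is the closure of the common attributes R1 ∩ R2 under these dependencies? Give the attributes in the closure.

P1, P2, P3, P6

R1 ∩ R2 = {P1, P2, P6}.
P1 → P3 applies, adding P3
Closure: {P1, P2, P3, P6}.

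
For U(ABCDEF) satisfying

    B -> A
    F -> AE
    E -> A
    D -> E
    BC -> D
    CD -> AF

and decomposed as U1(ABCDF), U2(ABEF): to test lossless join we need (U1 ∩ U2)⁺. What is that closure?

U1 ∩ U2 = {ABF}.
F → AE applies, adding E
Closure: {ABEF}.

ABEF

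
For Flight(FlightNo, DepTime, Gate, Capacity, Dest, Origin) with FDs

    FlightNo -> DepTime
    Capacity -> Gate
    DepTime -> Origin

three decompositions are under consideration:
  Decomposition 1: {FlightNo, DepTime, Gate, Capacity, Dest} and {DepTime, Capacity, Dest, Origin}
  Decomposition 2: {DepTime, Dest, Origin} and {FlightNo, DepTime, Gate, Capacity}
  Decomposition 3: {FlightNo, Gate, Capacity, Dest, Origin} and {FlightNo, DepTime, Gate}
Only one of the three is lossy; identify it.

Decomposition 1: common = {DepTime, Capacity, Dest}, closure = {DepTime, Gate, Capacity, Dest, Origin} → lossless.
Decomposition 2: common = {DepTime}, closure = {DepTime, Origin} → lossy.
Decomposition 3: common = {FlightNo, Gate}, closure = {FlightNo, DepTime, Gate, Origin} → lossless.

Decomposition 2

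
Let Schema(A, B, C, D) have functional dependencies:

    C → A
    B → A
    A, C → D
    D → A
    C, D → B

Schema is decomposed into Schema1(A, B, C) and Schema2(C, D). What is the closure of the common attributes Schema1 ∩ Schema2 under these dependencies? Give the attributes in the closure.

A, B, C, D

Schema1 ∩ Schema2 = {C}.
C → A applies, adding A
A, C → D applies, adding D
C, D → B applies, adding B
Closure: {A, B, C, D}.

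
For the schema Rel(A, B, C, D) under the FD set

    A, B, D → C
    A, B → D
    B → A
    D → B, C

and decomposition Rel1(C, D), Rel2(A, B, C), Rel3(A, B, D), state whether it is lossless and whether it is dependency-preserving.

lossless and dependency-preserving

Lossless test (chase): Rows 2 and 3 agree on A, B; apply A, B→D and equate their D entries. Rows 1 and 2 agree on D; apply D→B, C and equate their B, C entries. Rows 1 and 3 agree on D; apply D→B, C and equate their B, C entries. Rows 1 and 2 agree on B; apply B→A and equate their A entries. Row 1 is now all distinguished symbols — the join is lossless.
Dependency preservation: A, B, D → C; D → B, C are not contained in any single fragment, but the restricted closure of each left-hand side across the fragments still reaches the right-hand side; the remaining FDs each lie inside some fragment. All dependencies are preserved.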